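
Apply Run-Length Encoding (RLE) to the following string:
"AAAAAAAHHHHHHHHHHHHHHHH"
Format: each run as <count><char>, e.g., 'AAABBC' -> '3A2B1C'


Scanning runs left to right:
  i=0: run of 'A' x 7 -> '7A'
  i=7: run of 'H' x 16 -> '16H'

RLE = 7A16H


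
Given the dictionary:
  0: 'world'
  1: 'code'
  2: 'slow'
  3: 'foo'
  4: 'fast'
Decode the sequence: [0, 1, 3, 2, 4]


Look up each index in the dictionary:
  0 -> 'world'
  1 -> 'code'
  3 -> 'foo'
  2 -> 'slow'
  4 -> 'fast'

Decoded: "world code foo slow fast"


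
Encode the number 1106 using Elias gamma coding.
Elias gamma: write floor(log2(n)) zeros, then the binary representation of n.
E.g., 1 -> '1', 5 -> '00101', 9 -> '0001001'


num_bits = floor(log2(1106)) + 1 = 11
leading_zeros = num_bits - 1 = 10
binary(1106) = 10001010010

Elias gamma(1106) = '0000000000' + '10001010010' = 000000000010001010010 (21 bits)


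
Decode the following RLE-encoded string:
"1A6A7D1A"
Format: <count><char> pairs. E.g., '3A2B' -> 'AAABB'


Expanding each <count><char> pair:
  1A -> 'A'
  6A -> 'AAAAAA'
  7D -> 'DDDDDDD'
  1A -> 'A'

Decoded = AAAAAAADDDDDDDA


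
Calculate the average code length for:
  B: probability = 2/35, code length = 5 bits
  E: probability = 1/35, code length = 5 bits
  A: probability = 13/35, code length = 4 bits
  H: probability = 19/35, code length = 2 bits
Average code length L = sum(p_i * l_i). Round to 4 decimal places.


Weighted contributions p_i * l_i:
  B: (2/35) * 5 = 10/35
  E: (1/35) * 5 = 5/35
  A: (13/35) * 4 = 52/35
  H: (19/35) * 2 = 38/35
Sum = (10 + 5 + 52 + 38)/35 = 105/35

L = 105/35 = 3.0000 bits/symbol


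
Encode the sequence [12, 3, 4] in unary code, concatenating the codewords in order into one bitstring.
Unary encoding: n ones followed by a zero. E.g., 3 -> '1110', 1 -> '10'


Encode each number as n ones followed by a terminating 0:
  12 -> 1111111111110 (13 bits)
  3 -> 1110 (4 bits)
  4 -> 11110 (5 bits)
Total length = 13 + 4 + 5 = 22 bits.

Unary([12, 3, 4]) = 1111111111110111011110 (22 bits)


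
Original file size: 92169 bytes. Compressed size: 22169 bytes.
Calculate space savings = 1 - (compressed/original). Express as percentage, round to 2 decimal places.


ratio = compressed/original = 22169/92169 = 0.240526
savings = 1 - ratio = 1 - 0.240526 = 0.759474
as a percentage: 0.759474 * 100 = 75.95%

Space savings = 1 - 22169/92169 = 75.95%


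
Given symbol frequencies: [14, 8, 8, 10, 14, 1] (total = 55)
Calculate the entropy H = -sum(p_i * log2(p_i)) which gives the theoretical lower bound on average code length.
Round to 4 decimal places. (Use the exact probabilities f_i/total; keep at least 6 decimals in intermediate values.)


Per-symbol terms -p_i * log2(p_i) with p_i = f_i/55:
  p = 14/55 = 0.254545: log2(p) = -1.974005, -p*log2(p) = 0.502474
  p = 8/55 = 0.145455: log2(p) = -2.781360, -p*log2(p) = 0.404561
  p = 8/55 = 0.145455: log2(p) = -2.781360, -p*log2(p) = 0.404561
  p = 10/55 = 0.181818: log2(p) = -2.459432, -p*log2(p) = 0.447169
  p = 14/55 = 0.254545: log2(p) = -1.974005, -p*log2(p) = 0.502474
  p = 1/55 = 0.018182: log2(p) = -5.781360, -p*log2(p) = 0.105116
H = 0.502474 + 0.404561 + 0.404561 + 0.447169 + 0.502474 + 0.105116 = 2.366355

H = 2.3664 bits/symbol


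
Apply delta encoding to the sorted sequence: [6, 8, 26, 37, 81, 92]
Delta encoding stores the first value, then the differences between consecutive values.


First value: 6
Deltas:
  8 - 6 = 2
  26 - 8 = 18
  37 - 26 = 11
  81 - 37 = 44
  92 - 81 = 11


Delta encoded: [6, 2, 18, 11, 44, 11]


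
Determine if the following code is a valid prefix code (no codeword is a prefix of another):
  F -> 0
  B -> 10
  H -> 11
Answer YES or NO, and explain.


Checking each pair (does one codeword prefix another?):
  F='0' vs B='10': no prefix
  F='0' vs H='11': no prefix
  B='10' vs F='0': no prefix
  B='10' vs H='11': no prefix
  H='11' vs F='0': no prefix
  H='11' vs B='10': no prefix
No violation found over all pairs.

YES -- this is a valid prefix code. No codeword is a prefix of any other codeword.


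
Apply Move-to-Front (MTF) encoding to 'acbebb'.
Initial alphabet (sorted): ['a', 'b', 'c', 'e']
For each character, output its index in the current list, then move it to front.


MTF encoding:
'a': index 0 in ['a', 'b', 'c', 'e'] -> ['a', 'b', 'c', 'e']
'c': index 2 in ['a', 'b', 'c', 'e'] -> ['c', 'a', 'b', 'e']
'b': index 2 in ['c', 'a', 'b', 'e'] -> ['b', 'c', 'a', 'e']
'e': index 3 in ['b', 'c', 'a', 'e'] -> ['e', 'b', 'c', 'a']
'b': index 1 in ['e', 'b', 'c', 'a'] -> ['b', 'e', 'c', 'a']
'b': index 0 in ['b', 'e', 'c', 'a'] -> ['b', 'e', 'c', 'a']


Output: [0, 2, 2, 3, 1, 0]


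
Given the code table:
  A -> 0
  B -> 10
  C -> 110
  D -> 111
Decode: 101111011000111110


Decoding:
10 -> B
111 -> D
10 -> B
110 -> C
0 -> A
0 -> A
111 -> D
110 -> C


Result: BDBCAADC


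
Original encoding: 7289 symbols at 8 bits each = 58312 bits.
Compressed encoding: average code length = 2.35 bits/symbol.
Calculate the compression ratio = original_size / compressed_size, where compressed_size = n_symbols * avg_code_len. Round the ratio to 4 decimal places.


original_size = n_symbols * orig_bits = 7289 * 8 = 58312 bits
compressed_size = n_symbols * avg_code_len = 7289 * 2.35 = 17129.15 bits
ratio = original_size / compressed_size = 58312 / 17129.15 = 3.4043

Compression ratio = 3.4043


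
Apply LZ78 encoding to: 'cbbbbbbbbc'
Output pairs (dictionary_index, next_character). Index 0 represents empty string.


LZ78 encoding steps:
Dictionary: {0: ''}
Step 1: w='' (idx 0), next='c' -> output (0, 'c'), add 'c' as idx 1
Step 2: w='' (idx 0), next='b' -> output (0, 'b'), add 'b' as idx 2
Step 3: w='b' (idx 2), next='b' -> output (2, 'b'), add 'bb' as idx 3
Step 4: w='bb' (idx 3), next='b' -> output (3, 'b'), add 'bbb' as idx 4
Step 5: w='bb' (idx 3), next='c' -> output (3, 'c'), add 'bbc' as idx 5


Encoded: [(0, 'c'), (0, 'b'), (2, 'b'), (3, 'b'), (3, 'c')]


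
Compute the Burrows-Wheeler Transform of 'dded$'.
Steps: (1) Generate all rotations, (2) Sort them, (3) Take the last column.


Rotations (sorted):
  0: $dded -> last char: d
  1: d$dde -> last char: e
  2: dded$ -> last char: $
  3: ded$d -> last char: d
  4: ed$dd -> last char: d


BWT = de$dd


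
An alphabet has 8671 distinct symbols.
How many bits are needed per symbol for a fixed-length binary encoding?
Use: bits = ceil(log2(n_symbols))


log2(8671) = 13.082
Bracket: 2^13 = 8192 < 8671 <= 2^14 = 16384
So ceil(log2(8671)) = 14

bits = ceil(log2(8671)) = ceil(13.082) = 14 bits


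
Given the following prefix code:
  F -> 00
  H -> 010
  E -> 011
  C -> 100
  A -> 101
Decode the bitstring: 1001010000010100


Decoding step by step:
Bits 100 -> C
Bits 101 -> A
Bits 00 -> F
Bits 00 -> F
Bits 010 -> H
Bits 100 -> C


Decoded message: CAFFHC


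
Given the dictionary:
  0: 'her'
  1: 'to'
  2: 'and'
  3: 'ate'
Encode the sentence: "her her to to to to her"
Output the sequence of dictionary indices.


Look up each word in the dictionary:
  'her' -> 0
  'her' -> 0
  'to' -> 1
  'to' -> 1
  'to' -> 1
  'to' -> 1
  'her' -> 0

Encoded: [0, 0, 1, 1, 1, 1, 0]


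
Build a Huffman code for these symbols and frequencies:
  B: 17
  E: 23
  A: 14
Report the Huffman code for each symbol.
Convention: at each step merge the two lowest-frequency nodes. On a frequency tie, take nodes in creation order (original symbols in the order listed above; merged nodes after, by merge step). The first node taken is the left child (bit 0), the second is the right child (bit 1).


Huffman tree construction:
Step 1: Merge A(14) + B(17) = 31
Step 2: Merge E(23) + (A+B)(31) = 54
Read each symbol's code off the tree from the root (left child = 0, right child = 1).

Codes:
  B: 11 (length 2)
  E: 0 (length 1)
  A: 10 (length 2)
Average code length: 85/54 = 1.5741 bits/symbol


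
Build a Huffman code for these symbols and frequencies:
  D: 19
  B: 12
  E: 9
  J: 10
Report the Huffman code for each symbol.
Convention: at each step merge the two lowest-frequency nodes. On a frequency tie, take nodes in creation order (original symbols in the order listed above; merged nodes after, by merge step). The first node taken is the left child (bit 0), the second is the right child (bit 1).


Huffman tree construction:
Step 1: Merge E(9) + J(10) = 19
Step 2: Merge B(12) + D(19) = 31
Step 3: Merge (E+J)(19) + (B+D)(31) = 50
Read each symbol's code off the tree from the root (left child = 0, right child = 1).

Codes:
  D: 11 (length 2)
  B: 10 (length 2)
  E: 00 (length 2)
  J: 01 (length 2)
Average code length: 100/50 = 2.0000 bits/symbol


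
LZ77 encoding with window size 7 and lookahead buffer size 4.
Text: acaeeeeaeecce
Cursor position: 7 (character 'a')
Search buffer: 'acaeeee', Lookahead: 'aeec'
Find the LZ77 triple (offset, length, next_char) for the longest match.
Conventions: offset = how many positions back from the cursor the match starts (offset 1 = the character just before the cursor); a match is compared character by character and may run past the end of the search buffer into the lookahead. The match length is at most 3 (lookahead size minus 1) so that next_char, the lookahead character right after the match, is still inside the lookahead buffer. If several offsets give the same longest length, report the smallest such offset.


Try each offset into the search buffer:
  offset=1 (pos 6, char 'e'): match length 0
  offset=2 (pos 5, char 'e'): match length 0
  offset=3 (pos 4, char 'e'): match length 0
  offset=4 (pos 3, char 'e'): match length 0
  offset=5 (pos 2, char 'a'): match length 3
  offset=6 (pos 1, char 'c'): match length 0
  offset=7 (pos 0, char 'a'): match length 1
Longest match has length 3 at offset 5.
next_char = character at position 7 + 3 = 10 -> 'c'

Best match: offset=5, length=3 (matching 'aee' starting at position 2)
LZ77 triple: (5, 3, 'c')


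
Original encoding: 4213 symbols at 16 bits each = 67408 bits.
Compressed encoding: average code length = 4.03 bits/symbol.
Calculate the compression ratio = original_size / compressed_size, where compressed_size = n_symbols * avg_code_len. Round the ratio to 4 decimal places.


original_size = n_symbols * orig_bits = 4213 * 16 = 67408 bits
compressed_size = n_symbols * avg_code_len = 4213 * 4.03 = 16978.39 bits
ratio = original_size / compressed_size = 67408 / 16978.39 = 3.9702

Compression ratio = 3.9702


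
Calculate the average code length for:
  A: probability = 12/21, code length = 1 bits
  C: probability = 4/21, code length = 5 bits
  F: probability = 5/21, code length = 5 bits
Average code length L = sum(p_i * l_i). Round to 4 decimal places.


Weighted contributions p_i * l_i:
  A: (12/21) * 1 = 12/21
  C: (4/21) * 5 = 20/21
  F: (5/21) * 5 = 25/21
Sum = (12 + 20 + 25)/21 = 57/21

L = 57/21 = 2.7143 bits/symbol


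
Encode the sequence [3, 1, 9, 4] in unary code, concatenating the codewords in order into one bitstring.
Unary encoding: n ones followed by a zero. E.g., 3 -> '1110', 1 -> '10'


Encode each number as n ones followed by a terminating 0:
  3 -> 1110 (4 bits)
  1 -> 10 (2 bits)
  9 -> 1111111110 (10 bits)
  4 -> 11110 (5 bits)
Total length = 4 + 2 + 10 + 5 = 21 bits.

Unary([3, 1, 9, 4]) = 111010111111111011110 (21 bits)


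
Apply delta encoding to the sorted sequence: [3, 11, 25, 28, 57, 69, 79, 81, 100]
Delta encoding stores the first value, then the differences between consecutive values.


First value: 3
Deltas:
  11 - 3 = 8
  25 - 11 = 14
  28 - 25 = 3
  57 - 28 = 29
  69 - 57 = 12
  79 - 69 = 10
  81 - 79 = 2
  100 - 81 = 19


Delta encoded: [3, 8, 14, 3, 29, 12, 10, 2, 19]


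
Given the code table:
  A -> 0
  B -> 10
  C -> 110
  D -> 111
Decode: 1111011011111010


Decoding:
111 -> D
10 -> B
110 -> C
111 -> D
110 -> C
10 -> B


Result: DBCDCB


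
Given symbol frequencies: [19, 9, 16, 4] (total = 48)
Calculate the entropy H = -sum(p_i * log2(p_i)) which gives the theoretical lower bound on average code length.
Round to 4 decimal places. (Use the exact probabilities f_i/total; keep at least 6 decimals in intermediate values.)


Per-symbol terms -p_i * log2(p_i) with p_i = f_i/48:
  p = 19/48 = 0.395833: log2(p) = -1.337035, -p*log2(p) = 0.529243
  p = 9/48 = 0.187500: log2(p) = -2.415037, -p*log2(p) = 0.452820
  p = 16/48 = 0.333333: log2(p) = -1.584963, -p*log2(p) = 0.528321
  p = 4/48 = 0.083333: log2(p) = -3.584963, -p*log2(p) = 0.298747
H = 0.529243 + 0.452820 + 0.528321 + 0.298747 = 1.809131

H = 1.8091 bits/symbol


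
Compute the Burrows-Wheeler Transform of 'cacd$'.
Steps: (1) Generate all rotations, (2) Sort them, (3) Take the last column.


Rotations (sorted):
  0: $cacd -> last char: d
  1: acd$c -> last char: c
  2: cacd$ -> last char: $
  3: cd$ca -> last char: a
  4: d$cac -> last char: c


BWT = dc$ac


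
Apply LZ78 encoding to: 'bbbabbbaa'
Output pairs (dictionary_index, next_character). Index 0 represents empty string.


LZ78 encoding steps:
Dictionary: {0: ''}
Step 1: w='' (idx 0), next='b' -> output (0, 'b'), add 'b' as idx 1
Step 2: w='b' (idx 1), next='b' -> output (1, 'b'), add 'bb' as idx 2
Step 3: w='' (idx 0), next='a' -> output (0, 'a'), add 'a' as idx 3
Step 4: w='bb' (idx 2), next='b' -> output (2, 'b'), add 'bbb' as idx 4
Step 5: w='a' (idx 3), next='a' -> output (3, 'a'), add 'aa' as idx 5


Encoded: [(0, 'b'), (1, 'b'), (0, 'a'), (2, 'b'), (3, 'a')]


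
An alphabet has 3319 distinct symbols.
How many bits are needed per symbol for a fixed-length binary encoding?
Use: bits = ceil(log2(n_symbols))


log2(3319) = 11.6965
Bracket: 2^11 = 2048 < 3319 <= 2^12 = 4096
So ceil(log2(3319)) = 12

bits = ceil(log2(3319)) = ceil(11.6965) = 12 bits


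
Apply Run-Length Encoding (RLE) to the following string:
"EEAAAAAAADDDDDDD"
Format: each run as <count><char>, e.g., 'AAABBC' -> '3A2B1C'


Scanning runs left to right:
  i=0: run of 'E' x 2 -> '2E'
  i=2: run of 'A' x 7 -> '7A'
  i=9: run of 'D' x 7 -> '7D'

RLE = 2E7A7D


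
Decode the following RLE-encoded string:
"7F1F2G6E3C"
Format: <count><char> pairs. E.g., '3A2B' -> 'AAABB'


Expanding each <count><char> pair:
  7F -> 'FFFFFFF'
  1F -> 'F'
  2G -> 'GG'
  6E -> 'EEEEEE'
  3C -> 'CCC'

Decoded = FFFFFFFFGGEEEEEECCC


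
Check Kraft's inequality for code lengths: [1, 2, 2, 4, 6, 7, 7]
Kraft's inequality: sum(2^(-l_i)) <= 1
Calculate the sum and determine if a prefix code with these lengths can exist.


Sum = 2^(-1) + 2^(-2) + 2^(-2) + 2^(-4) + 2^(-6) + 2^(-7) + 2^(-7)
    = 0.5 + 0.25 + 0.25 + 0.0625 + 0.015625 + 0.0078125 + 0.0078125
    = 140/128 = 1.09375
Since 1.09375 > 1, Kraft's inequality is NOT satisfied.
A prefix code with these lengths CANNOT exist.

Kraft sum = 1.09375. Not satisfied.


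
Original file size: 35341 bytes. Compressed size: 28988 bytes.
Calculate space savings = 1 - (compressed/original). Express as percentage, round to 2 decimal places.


ratio = compressed/original = 28988/35341 = 0.820237
savings = 1 - ratio = 1 - 0.820237 = 0.179763
as a percentage: 0.179763 * 100 = 17.98%

Space savings = 1 - 28988/35341 = 17.98%


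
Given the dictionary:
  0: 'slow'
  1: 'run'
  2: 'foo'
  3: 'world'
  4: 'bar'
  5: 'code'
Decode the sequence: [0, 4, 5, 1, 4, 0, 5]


Look up each index in the dictionary:
  0 -> 'slow'
  4 -> 'bar'
  5 -> 'code'
  1 -> 'run'
  4 -> 'bar'
  0 -> 'slow'
  5 -> 'code'

Decoded: "slow bar code run bar slow code"


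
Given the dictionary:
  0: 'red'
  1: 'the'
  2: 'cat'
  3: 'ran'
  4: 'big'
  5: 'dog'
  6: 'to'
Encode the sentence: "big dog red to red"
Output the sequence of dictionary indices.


Look up each word in the dictionary:
  'big' -> 4
  'dog' -> 5
  'red' -> 0
  'to' -> 6
  'red' -> 0

Encoded: [4, 5, 0, 6, 0]


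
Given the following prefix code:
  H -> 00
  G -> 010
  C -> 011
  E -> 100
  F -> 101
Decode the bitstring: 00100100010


Decoding step by step:
Bits 00 -> H
Bits 100 -> E
Bits 100 -> E
Bits 010 -> G


Decoded message: HEEG


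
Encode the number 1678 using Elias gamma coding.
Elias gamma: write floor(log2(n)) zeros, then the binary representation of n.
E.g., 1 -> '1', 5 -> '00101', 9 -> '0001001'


num_bits = floor(log2(1678)) + 1 = 11
leading_zeros = num_bits - 1 = 10
binary(1678) = 11010001110

Elias gamma(1678) = '0000000000' + '11010001110' = 000000000011010001110 (21 bits)


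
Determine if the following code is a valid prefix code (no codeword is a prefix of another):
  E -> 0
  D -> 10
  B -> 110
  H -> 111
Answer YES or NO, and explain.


Checking each pair (does one codeword prefix another?):
  E='0' vs D='10': no prefix
  E='0' vs B='110': no prefix
  E='0' vs H='111': no prefix
  D='10' vs E='0': no prefix
  D='10' vs B='110': no prefix
  D='10' vs H='111': no prefix
  B='110' vs E='0': no prefix
  B='110' vs D='10': no prefix
  B='110' vs H='111': no prefix
  H='111' vs E='0': no prefix
  H='111' vs D='10': no prefix
  H='111' vs B='110': no prefix
No violation found over all pairs.

YES -- this is a valid prefix code. No codeword is a prefix of any other codeword.


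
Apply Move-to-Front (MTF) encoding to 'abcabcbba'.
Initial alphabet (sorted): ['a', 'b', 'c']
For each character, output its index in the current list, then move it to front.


MTF encoding:
'a': index 0 in ['a', 'b', 'c'] -> ['a', 'b', 'c']
'b': index 1 in ['a', 'b', 'c'] -> ['b', 'a', 'c']
'c': index 2 in ['b', 'a', 'c'] -> ['c', 'b', 'a']
'a': index 2 in ['c', 'b', 'a'] -> ['a', 'c', 'b']
'b': index 2 in ['a', 'c', 'b'] -> ['b', 'a', 'c']
'c': index 2 in ['b', 'a', 'c'] -> ['c', 'b', 'a']
'b': index 1 in ['c', 'b', 'a'] -> ['b', 'c', 'a']
'b': index 0 in ['b', 'c', 'a'] -> ['b', 'c', 'a']
'a': index 2 in ['b', 'c', 'a'] -> ['a', 'b', 'c']


Output: [0, 1, 2, 2, 2, 2, 1, 0, 2]


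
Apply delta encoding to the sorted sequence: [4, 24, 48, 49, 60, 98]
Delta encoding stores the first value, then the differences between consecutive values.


First value: 4
Deltas:
  24 - 4 = 20
  48 - 24 = 24
  49 - 48 = 1
  60 - 49 = 11
  98 - 60 = 38


Delta encoded: [4, 20, 24, 1, 11, 38]


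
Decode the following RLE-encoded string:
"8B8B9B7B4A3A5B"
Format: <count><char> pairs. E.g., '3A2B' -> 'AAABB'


Expanding each <count><char> pair:
  8B -> 'BBBBBBBB'
  8B -> 'BBBBBBBB'
  9B -> 'BBBBBBBBB'
  7B -> 'BBBBBBB'
  4A -> 'AAAA'
  3A -> 'AAA'
  5B -> 'BBBBB'

Decoded = BBBBBBBBBBBBBBBBBBBBBBBBBBBBBBBBAAAAAAABBBBB


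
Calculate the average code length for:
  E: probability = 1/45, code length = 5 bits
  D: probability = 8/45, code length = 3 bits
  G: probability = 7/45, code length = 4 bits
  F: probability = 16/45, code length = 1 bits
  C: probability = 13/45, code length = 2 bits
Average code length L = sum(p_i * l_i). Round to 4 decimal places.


Weighted contributions p_i * l_i:
  E: (1/45) * 5 = 5/45
  D: (8/45) * 3 = 24/45
  G: (7/45) * 4 = 28/45
  F: (16/45) * 1 = 16/45
  C: (13/45) * 2 = 26/45
Sum = (5 + 24 + 28 + 16 + 26)/45 = 99/45

L = 99/45 = 2.2000 bits/symbol


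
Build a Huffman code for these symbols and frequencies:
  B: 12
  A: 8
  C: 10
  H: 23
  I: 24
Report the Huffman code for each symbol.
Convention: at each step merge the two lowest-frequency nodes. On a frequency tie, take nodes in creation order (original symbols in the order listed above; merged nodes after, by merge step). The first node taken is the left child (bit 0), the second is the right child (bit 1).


Huffman tree construction:
Step 1: Merge A(8) + C(10) = 18
Step 2: Merge B(12) + (A+C)(18) = 30
Step 3: Merge H(23) + I(24) = 47
Step 4: Merge (B+(A+C))(30) + (H+I)(47) = 77
Read each symbol's code off the tree from the root (left child = 0, right child = 1).

Codes:
  B: 00 (length 2)
  A: 010 (length 3)
  C: 011 (length 3)
  H: 10 (length 2)
  I: 11 (length 2)
Average code length: 172/77 = 2.2338 bits/symbol


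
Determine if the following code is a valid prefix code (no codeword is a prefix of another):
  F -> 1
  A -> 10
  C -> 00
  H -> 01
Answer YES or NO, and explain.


Checking each pair (does one codeword prefix another?):
  F='1' vs A='10': prefix -- VIOLATION

NO -- this is NOT a valid prefix code. F (1) is a prefix of A (10).


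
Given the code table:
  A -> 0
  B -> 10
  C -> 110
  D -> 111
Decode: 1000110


Decoding:
10 -> B
0 -> A
0 -> A
110 -> C


Result: BAAC


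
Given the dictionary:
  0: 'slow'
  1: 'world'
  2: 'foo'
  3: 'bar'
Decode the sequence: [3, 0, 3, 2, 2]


Look up each index in the dictionary:
  3 -> 'bar'
  0 -> 'slow'
  3 -> 'bar'
  2 -> 'foo'
  2 -> 'foo'

Decoded: "bar slow bar foo foo"


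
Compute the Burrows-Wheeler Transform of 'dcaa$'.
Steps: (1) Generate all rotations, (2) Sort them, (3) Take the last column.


Rotations (sorted):
  0: $dcaa -> last char: a
  1: a$dca -> last char: a
  2: aa$dc -> last char: c
  3: caa$d -> last char: d
  4: dcaa$ -> last char: $


BWT = aacd$


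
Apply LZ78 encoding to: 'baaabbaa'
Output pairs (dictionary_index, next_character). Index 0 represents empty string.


LZ78 encoding steps:
Dictionary: {0: ''}
Step 1: w='' (idx 0), next='b' -> output (0, 'b'), add 'b' as idx 1
Step 2: w='' (idx 0), next='a' -> output (0, 'a'), add 'a' as idx 2
Step 3: w='a' (idx 2), next='a' -> output (2, 'a'), add 'aa' as idx 3
Step 4: w='b' (idx 1), next='b' -> output (1, 'b'), add 'bb' as idx 4
Step 5: w='aa' (idx 3), end of input -> output (3, '')


Encoded: [(0, 'b'), (0, 'a'), (2, 'a'), (1, 'b'), (3, '')]


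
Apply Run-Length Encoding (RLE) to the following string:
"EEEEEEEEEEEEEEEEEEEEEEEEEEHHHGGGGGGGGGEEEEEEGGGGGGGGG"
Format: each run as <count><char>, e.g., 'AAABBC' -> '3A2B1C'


Scanning runs left to right:
  i=0: run of 'E' x 26 -> '26E'
  i=26: run of 'H' x 3 -> '3H'
  i=29: run of 'G' x 9 -> '9G'
  i=38: run of 'E' x 6 -> '6E'
  i=44: run of 'G' x 9 -> '9G'

RLE = 26E3H9G6E9G


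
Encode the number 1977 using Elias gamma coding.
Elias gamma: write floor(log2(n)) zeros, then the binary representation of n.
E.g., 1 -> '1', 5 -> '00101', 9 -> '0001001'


num_bits = floor(log2(1977)) + 1 = 11
leading_zeros = num_bits - 1 = 10
binary(1977) = 11110111001

Elias gamma(1977) = '0000000000' + '11110111001' = 000000000011110111001 (21 bits)


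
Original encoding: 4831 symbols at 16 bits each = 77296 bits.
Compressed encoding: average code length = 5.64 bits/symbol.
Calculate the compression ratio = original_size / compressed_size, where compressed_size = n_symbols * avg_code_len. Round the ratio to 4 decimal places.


original_size = n_symbols * orig_bits = 4831 * 16 = 77296 bits
compressed_size = n_symbols * avg_code_len = 4831 * 5.64 = 27246.84 bits
ratio = original_size / compressed_size = 77296 / 27246.84 = 2.8369

Compression ratio = 2.8369


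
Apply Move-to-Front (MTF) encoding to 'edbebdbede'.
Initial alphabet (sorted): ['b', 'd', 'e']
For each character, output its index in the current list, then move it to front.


MTF encoding:
'e': index 2 in ['b', 'd', 'e'] -> ['e', 'b', 'd']
'd': index 2 in ['e', 'b', 'd'] -> ['d', 'e', 'b']
'b': index 2 in ['d', 'e', 'b'] -> ['b', 'd', 'e']
'e': index 2 in ['b', 'd', 'e'] -> ['e', 'b', 'd']
'b': index 1 in ['e', 'b', 'd'] -> ['b', 'e', 'd']
'd': index 2 in ['b', 'e', 'd'] -> ['d', 'b', 'e']
'b': index 1 in ['d', 'b', 'e'] -> ['b', 'd', 'e']
'e': index 2 in ['b', 'd', 'e'] -> ['e', 'b', 'd']
'd': index 2 in ['e', 'b', 'd'] -> ['d', 'e', 'b']
'e': index 1 in ['d', 'e', 'b'] -> ['e', 'd', 'b']


Output: [2, 2, 2, 2, 1, 2, 1, 2, 2, 1]


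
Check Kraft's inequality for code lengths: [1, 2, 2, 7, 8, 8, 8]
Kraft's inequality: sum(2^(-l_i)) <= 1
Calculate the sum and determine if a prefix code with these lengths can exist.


Sum = 2^(-1) + 2^(-2) + 2^(-2) + 2^(-7) + 2^(-8) + 2^(-8) + 2^(-8)
    = 0.5 + 0.25 + 0.25 + 0.0078125 + 0.00390625 + 0.00390625 + 0.00390625
    = 261/256 = 1.01953125
Since 1.01953125 > 1, Kraft's inequality is NOT satisfied.
A prefix code with these lengths CANNOT exist.

Kraft sum = 1.01953125. Not satisfied.


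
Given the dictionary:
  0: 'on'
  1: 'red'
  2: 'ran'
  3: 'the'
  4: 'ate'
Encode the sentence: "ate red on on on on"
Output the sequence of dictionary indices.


Look up each word in the dictionary:
  'ate' -> 4
  'red' -> 1
  'on' -> 0
  'on' -> 0
  'on' -> 0
  'on' -> 0

Encoded: [4, 1, 0, 0, 0, 0]


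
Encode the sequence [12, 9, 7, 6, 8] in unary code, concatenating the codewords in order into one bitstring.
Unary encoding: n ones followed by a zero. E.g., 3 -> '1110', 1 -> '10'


Encode each number as n ones followed by a terminating 0:
  12 -> 1111111111110 (13 bits)
  9 -> 1111111110 (10 bits)
  7 -> 11111110 (8 bits)
  6 -> 1111110 (7 bits)
  8 -> 111111110 (9 bits)
Total length = 13 + 10 + 8 + 7 + 9 = 47 bits.

Unary([12, 9, 7, 6, 8]) = 11111111111101111111110111111101111110111111110 (47 bits)


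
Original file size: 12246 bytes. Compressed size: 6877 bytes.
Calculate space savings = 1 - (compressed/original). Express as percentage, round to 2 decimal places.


ratio = compressed/original = 6877/12246 = 0.561571
savings = 1 - ratio = 1 - 0.561571 = 0.438429
as a percentage: 0.438429 * 100 = 43.84%

Space savings = 1 - 6877/12246 = 43.84%


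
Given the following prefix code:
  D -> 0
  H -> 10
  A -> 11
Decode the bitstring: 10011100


Decoding step by step:
Bits 10 -> H
Bits 0 -> D
Bits 11 -> A
Bits 10 -> H
Bits 0 -> D


Decoded message: HDAHD


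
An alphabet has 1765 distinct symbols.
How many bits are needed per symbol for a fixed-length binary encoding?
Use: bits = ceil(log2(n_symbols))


log2(1765) = 10.7855
Bracket: 2^10 = 1024 < 1765 <= 2^11 = 2048
So ceil(log2(1765)) = 11

bits = ceil(log2(1765)) = ceil(10.7855) = 11 bits


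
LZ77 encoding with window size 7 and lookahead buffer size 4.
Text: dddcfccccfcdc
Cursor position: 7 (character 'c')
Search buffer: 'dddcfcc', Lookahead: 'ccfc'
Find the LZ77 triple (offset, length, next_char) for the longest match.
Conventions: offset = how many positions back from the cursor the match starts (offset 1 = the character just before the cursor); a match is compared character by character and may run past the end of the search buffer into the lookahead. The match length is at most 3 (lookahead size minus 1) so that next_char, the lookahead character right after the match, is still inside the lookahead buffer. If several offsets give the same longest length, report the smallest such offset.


Try each offset into the search buffer:
  offset=1 (pos 6, char 'c'): match length 2
  offset=2 (pos 5, char 'c'): match length 2
  offset=3 (pos 4, char 'f'): match length 0
  offset=4 (pos 3, char 'c'): match length 1
  offset=5 (pos 2, char 'd'): match length 0
  offset=6 (pos 1, char 'd'): match length 0
  offset=7 (pos 0, char 'd'): match length 0
Longest match has length 2, found at offsets 1, 2; take the smallest, offset 1.
next_char = character at position 7 + 2 = 9 -> 'f'

Best match: offset=1, length=2 (matching 'cc' starting at position 6)
LZ77 triple: (1, 2, 'f')


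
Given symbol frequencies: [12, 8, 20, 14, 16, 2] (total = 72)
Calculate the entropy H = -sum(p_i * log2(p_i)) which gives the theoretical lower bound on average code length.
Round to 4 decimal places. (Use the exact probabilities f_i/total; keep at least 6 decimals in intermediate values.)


Per-symbol terms -p_i * log2(p_i) with p_i = f_i/72:
  p = 12/72 = 0.166667: log2(p) = -2.584963, -p*log2(p) = 0.430827
  p = 8/72 = 0.111111: log2(p) = -3.169925, -p*log2(p) = 0.352214
  p = 20/72 = 0.277778: log2(p) = -1.847997, -p*log2(p) = 0.513332
  p = 14/72 = 0.194444: log2(p) = -2.362570, -p*log2(p) = 0.459389
  p = 16/72 = 0.222222: log2(p) = -2.169925, -p*log2(p) = 0.482206
  p = 2/72 = 0.027778: log2(p) = -5.169925, -p*log2(p) = 0.143609
H = 0.430827 + 0.352214 + 0.513332 + 0.459389 + 0.482206 + 0.143609 = 2.381577

H = 2.3816 bits/symbol


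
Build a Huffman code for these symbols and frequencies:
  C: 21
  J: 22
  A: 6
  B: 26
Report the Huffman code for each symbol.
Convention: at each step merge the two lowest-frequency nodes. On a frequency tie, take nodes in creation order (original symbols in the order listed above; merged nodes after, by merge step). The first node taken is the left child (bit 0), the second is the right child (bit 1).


Huffman tree construction:
Step 1: Merge A(6) + C(21) = 27
Step 2: Merge J(22) + B(26) = 48
Step 3: Merge (A+C)(27) + (J+B)(48) = 75
Read each symbol's code off the tree from the root (left child = 0, right child = 1).

Codes:
  C: 01 (length 2)
  J: 10 (length 2)
  A: 00 (length 2)
  B: 11 (length 2)
Average code length: 150/75 = 2.0000 bits/symbol


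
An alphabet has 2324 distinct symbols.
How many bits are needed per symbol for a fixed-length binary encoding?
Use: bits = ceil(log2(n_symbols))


log2(2324) = 11.1824
Bracket: 2^11 = 2048 < 2324 <= 2^12 = 4096
So ceil(log2(2324)) = 12

bits = ceil(log2(2324)) = ceil(11.1824) = 12 bits


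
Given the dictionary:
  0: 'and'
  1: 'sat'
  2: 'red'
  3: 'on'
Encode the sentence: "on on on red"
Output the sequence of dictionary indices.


Look up each word in the dictionary:
  'on' -> 3
  'on' -> 3
  'on' -> 3
  'red' -> 2

Encoded: [3, 3, 3, 2]


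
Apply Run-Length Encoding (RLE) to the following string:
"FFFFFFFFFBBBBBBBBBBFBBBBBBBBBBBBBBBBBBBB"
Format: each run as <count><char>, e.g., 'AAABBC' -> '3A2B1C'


Scanning runs left to right:
  i=0: run of 'F' x 9 -> '9F'
  i=9: run of 'B' x 10 -> '10B'
  i=19: run of 'F' x 1 -> '1F'
  i=20: run of 'B' x 20 -> '20B'

RLE = 9F10B1F20B


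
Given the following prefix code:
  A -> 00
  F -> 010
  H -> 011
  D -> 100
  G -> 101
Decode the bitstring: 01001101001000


Decoding step by step:
Bits 010 -> F
Bits 011 -> H
Bits 010 -> F
Bits 010 -> F
Bits 00 -> A


Decoded message: FHFFA


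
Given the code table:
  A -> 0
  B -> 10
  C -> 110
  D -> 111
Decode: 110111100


Decoding:
110 -> C
111 -> D
10 -> B
0 -> A


Result: CDBA


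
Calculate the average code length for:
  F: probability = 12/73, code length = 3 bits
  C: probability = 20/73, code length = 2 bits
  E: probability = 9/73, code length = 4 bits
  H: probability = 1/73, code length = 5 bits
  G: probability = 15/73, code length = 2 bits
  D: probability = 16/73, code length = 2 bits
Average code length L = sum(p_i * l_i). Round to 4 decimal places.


Weighted contributions p_i * l_i:
  F: (12/73) * 3 = 36/73
  C: (20/73) * 2 = 40/73
  E: (9/73) * 4 = 36/73
  H: (1/73) * 5 = 5/73
  G: (15/73) * 2 = 30/73
  D: (16/73) * 2 = 32/73
Sum = (36 + 40 + 36 + 5 + 30 + 32)/73 = 179/73

L = 179/73 = 2.4521 bits/symbol


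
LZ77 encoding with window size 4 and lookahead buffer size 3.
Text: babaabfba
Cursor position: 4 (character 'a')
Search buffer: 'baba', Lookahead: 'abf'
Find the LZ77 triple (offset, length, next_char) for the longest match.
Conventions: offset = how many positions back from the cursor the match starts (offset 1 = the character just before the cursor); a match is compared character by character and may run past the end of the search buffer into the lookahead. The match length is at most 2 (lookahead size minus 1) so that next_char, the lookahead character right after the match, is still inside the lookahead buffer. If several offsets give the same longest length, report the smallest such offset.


Try each offset into the search buffer:
  offset=1 (pos 3, char 'a'): match length 1
  offset=2 (pos 2, char 'b'): match length 0
  offset=3 (pos 1, char 'a'): match length 2
  offset=4 (pos 0, char 'b'): match length 0
Longest match has length 2 at offset 3.
next_char = character at position 4 + 2 = 6 -> 'f'

Best match: offset=3, length=2 (matching 'ab' starting at position 1)
LZ77 triple: (3, 2, 'f')


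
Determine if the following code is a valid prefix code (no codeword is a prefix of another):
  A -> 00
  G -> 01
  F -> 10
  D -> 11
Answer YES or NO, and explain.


Checking each pair (does one codeword prefix another?):
  A='00' vs G='01': no prefix
  A='00' vs F='10': no prefix
  A='00' vs D='11': no prefix
  G='01' vs A='00': no prefix
  G='01' vs F='10': no prefix
  G='01' vs D='11': no prefix
  F='10' vs A='00': no prefix
  F='10' vs G='01': no prefix
  F='10' vs D='11': no prefix
  D='11' vs A='00': no prefix
  D='11' vs G='01': no prefix
  D='11' vs F='10': no prefix
No violation found over all pairs.

YES -- this is a valid prefix code. No codeword is a prefix of any other codeword.


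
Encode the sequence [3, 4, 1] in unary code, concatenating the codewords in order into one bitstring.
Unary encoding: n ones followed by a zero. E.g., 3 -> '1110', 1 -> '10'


Encode each number as n ones followed by a terminating 0:
  3 -> 1110 (4 bits)
  4 -> 11110 (5 bits)
  1 -> 10 (2 bits)
Total length = 4 + 5 + 2 = 11 bits.

Unary([3, 4, 1]) = 11101111010 (11 bits)


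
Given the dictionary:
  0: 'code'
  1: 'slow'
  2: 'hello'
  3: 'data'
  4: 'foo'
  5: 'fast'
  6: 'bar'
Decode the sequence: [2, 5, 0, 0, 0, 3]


Look up each index in the dictionary:
  2 -> 'hello'
  5 -> 'fast'
  0 -> 'code'
  0 -> 'code'
  0 -> 'code'
  3 -> 'data'

Decoded: "hello fast code code code data"


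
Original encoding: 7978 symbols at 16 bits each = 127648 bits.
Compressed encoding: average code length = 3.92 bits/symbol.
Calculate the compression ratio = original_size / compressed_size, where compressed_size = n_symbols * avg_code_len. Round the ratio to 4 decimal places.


original_size = n_symbols * orig_bits = 7978 * 16 = 127648 bits
compressed_size = n_symbols * avg_code_len = 7978 * 3.92 = 31273.76 bits
ratio = original_size / compressed_size = 127648 / 31273.76 = 4.0816

Compression ratio = 4.0816


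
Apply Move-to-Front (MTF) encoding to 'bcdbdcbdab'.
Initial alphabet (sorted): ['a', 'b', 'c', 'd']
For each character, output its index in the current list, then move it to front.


MTF encoding:
'b': index 1 in ['a', 'b', 'c', 'd'] -> ['b', 'a', 'c', 'd']
'c': index 2 in ['b', 'a', 'c', 'd'] -> ['c', 'b', 'a', 'd']
'd': index 3 in ['c', 'b', 'a', 'd'] -> ['d', 'c', 'b', 'a']
'b': index 2 in ['d', 'c', 'b', 'a'] -> ['b', 'd', 'c', 'a']
'd': index 1 in ['b', 'd', 'c', 'a'] -> ['d', 'b', 'c', 'a']
'c': index 2 in ['d', 'b', 'c', 'a'] -> ['c', 'd', 'b', 'a']
'b': index 2 in ['c', 'd', 'b', 'a'] -> ['b', 'c', 'd', 'a']
'd': index 2 in ['b', 'c', 'd', 'a'] -> ['d', 'b', 'c', 'a']
'a': index 3 in ['d', 'b', 'c', 'a'] -> ['a', 'd', 'b', 'c']
'b': index 2 in ['a', 'd', 'b', 'c'] -> ['b', 'a', 'd', 'c']


Output: [1, 2, 3, 2, 1, 2, 2, 2, 3, 2]


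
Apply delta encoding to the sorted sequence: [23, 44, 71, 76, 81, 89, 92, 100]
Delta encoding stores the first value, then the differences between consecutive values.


First value: 23
Deltas:
  44 - 23 = 21
  71 - 44 = 27
  76 - 71 = 5
  81 - 76 = 5
  89 - 81 = 8
  92 - 89 = 3
  100 - 92 = 8


Delta encoded: [23, 21, 27, 5, 5, 8, 3, 8]


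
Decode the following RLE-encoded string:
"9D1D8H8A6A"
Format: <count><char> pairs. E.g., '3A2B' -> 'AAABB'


Expanding each <count><char> pair:
  9D -> 'DDDDDDDDD'
  1D -> 'D'
  8H -> 'HHHHHHHH'
  8A -> 'AAAAAAAA'
  6A -> 'AAAAAA'

Decoded = DDDDDDDDDDHHHHHHHHAAAAAAAAAAAAAA


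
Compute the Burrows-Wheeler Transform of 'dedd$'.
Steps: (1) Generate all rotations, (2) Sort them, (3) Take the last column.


Rotations (sorted):
  0: $dedd -> last char: d
  1: d$ded -> last char: d
  2: dd$de -> last char: e
  3: dedd$ -> last char: $
  4: edd$d -> last char: d


BWT = dde$d


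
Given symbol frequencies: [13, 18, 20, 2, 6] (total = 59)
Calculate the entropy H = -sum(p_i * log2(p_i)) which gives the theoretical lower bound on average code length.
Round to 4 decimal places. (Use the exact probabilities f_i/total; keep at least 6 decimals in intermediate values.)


Per-symbol terms -p_i * log2(p_i) with p_i = f_i/59:
  p = 13/59 = 0.220339: log2(p) = -2.182203, -p*log2(p) = 0.480824
  p = 18/59 = 0.305085: log2(p) = -1.712718, -p*log2(p) = 0.522524
  p = 20/59 = 0.338983: log2(p) = -1.560715, -p*log2(p) = 0.529056
  p = 2/59 = 0.033898: log2(p) = -4.882643, -p*log2(p) = 0.165513
  p = 6/59 = 0.101695: log2(p) = -3.297681, -p*log2(p) = 0.335357
H = 0.480824 + 0.522524 + 0.529056 + 0.165513 + 0.335357 = 2.033274

H = 2.0333 bits/symbol


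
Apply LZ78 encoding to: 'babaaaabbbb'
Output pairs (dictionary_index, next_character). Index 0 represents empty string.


LZ78 encoding steps:
Dictionary: {0: ''}
Step 1: w='' (idx 0), next='b' -> output (0, 'b'), add 'b' as idx 1
Step 2: w='' (idx 0), next='a' -> output (0, 'a'), add 'a' as idx 2
Step 3: w='b' (idx 1), next='a' -> output (1, 'a'), add 'ba' as idx 3
Step 4: w='a' (idx 2), next='a' -> output (2, 'a'), add 'aa' as idx 4
Step 5: w='a' (idx 2), next='b' -> output (2, 'b'), add 'ab' as idx 5
Step 6: w='b' (idx 1), next='b' -> output (1, 'b'), add 'bb' as idx 6
Step 7: w='b' (idx 1), end of input -> output (1, '')


Encoded: [(0, 'b'), (0, 'a'), (1, 'a'), (2, 'a'), (2, 'b'), (1, 'b'), (1, '')]


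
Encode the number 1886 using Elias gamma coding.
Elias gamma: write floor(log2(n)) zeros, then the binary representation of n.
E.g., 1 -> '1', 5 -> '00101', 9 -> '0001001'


num_bits = floor(log2(1886)) + 1 = 11
leading_zeros = num_bits - 1 = 10
binary(1886) = 11101011110

Elias gamma(1886) = '0000000000' + '11101011110' = 000000000011101011110 (21 bits)


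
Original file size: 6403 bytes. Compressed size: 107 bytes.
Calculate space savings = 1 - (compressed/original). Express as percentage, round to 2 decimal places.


ratio = compressed/original = 107/6403 = 0.016711
savings = 1 - ratio = 1 - 0.016711 = 0.983289
as a percentage: 0.983289 * 100 = 98.33%

Space savings = 1 - 107/6403 = 98.33%


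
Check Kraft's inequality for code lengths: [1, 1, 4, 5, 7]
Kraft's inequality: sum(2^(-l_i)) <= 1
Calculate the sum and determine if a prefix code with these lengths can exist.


Sum = 2^(-1) + 2^(-1) + 2^(-4) + 2^(-5) + 2^(-7)
    = 0.5 + 0.5 + 0.0625 + 0.03125 + 0.0078125
    = 141/128 = 1.1015625
Since 1.1015625 > 1, Kraft's inequality is NOT satisfied.
A prefix code with these lengths CANNOT exist.

Kraft sum = 1.1015625. Not satisfied.


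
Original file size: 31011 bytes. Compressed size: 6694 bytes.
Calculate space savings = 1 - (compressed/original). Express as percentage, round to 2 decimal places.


ratio = compressed/original = 6694/31011 = 0.215859
savings = 1 - ratio = 1 - 0.215859 = 0.784141
as a percentage: 0.784141 * 100 = 78.41%

Space savings = 1 - 6694/31011 = 78.41%


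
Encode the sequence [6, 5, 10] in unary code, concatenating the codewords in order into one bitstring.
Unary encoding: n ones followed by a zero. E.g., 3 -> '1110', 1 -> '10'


Encode each number as n ones followed by a terminating 0:
  6 -> 1111110 (7 bits)
  5 -> 111110 (6 bits)
  10 -> 11111111110 (11 bits)
Total length = 7 + 6 + 11 = 24 bits.

Unary([6, 5, 10]) = 111111011111011111111110 (24 bits)


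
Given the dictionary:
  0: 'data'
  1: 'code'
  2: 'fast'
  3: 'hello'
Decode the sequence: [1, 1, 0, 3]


Look up each index in the dictionary:
  1 -> 'code'
  1 -> 'code'
  0 -> 'data'
  3 -> 'hello'

Decoded: "code code data hello"


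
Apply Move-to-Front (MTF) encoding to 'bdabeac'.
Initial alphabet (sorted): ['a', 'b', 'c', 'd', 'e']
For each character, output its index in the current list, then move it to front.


MTF encoding:
'b': index 1 in ['a', 'b', 'c', 'd', 'e'] -> ['b', 'a', 'c', 'd', 'e']
'd': index 3 in ['b', 'a', 'c', 'd', 'e'] -> ['d', 'b', 'a', 'c', 'e']
'a': index 2 in ['d', 'b', 'a', 'c', 'e'] -> ['a', 'd', 'b', 'c', 'e']
'b': index 2 in ['a', 'd', 'b', 'c', 'e'] -> ['b', 'a', 'd', 'c', 'e']
'e': index 4 in ['b', 'a', 'd', 'c', 'e'] -> ['e', 'b', 'a', 'd', 'c']
'a': index 2 in ['e', 'b', 'a', 'd', 'c'] -> ['a', 'e', 'b', 'd', 'c']
'c': index 4 in ['a', 'e', 'b', 'd', 'c'] -> ['c', 'a', 'e', 'b', 'd']


Output: [1, 3, 2, 2, 4, 2, 4]


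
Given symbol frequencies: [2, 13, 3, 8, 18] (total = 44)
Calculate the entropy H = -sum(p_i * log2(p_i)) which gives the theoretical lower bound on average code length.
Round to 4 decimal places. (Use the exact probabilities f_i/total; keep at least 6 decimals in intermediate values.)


Per-symbol terms -p_i * log2(p_i) with p_i = f_i/44:
  p = 2/44 = 0.045455: log2(p) = -4.459432, -p*log2(p) = 0.202701
  p = 13/44 = 0.295455: log2(p) = -1.758992, -p*log2(p) = 0.519702
  p = 3/44 = 0.068182: log2(p) = -3.874469, -p*log2(p) = 0.264168
  p = 8/44 = 0.181818: log2(p) = -2.459432, -p*log2(p) = 0.447169
  p = 18/44 = 0.409091: log2(p) = -1.289507, -p*log2(p) = 0.527525
H = 0.202701 + 0.519702 + 0.264168 + 0.447169 + 0.527525 = 1.961265

H = 1.9613 bits/symbol
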